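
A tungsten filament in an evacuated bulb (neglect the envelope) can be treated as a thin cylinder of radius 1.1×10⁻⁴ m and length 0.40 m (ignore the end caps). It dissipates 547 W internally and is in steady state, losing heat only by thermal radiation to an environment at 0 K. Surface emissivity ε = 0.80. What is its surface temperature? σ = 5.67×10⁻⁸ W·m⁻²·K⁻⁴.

Steady state: internal power = radiated power, P = εσA T⁴.
Radiating area A = 2πrL = 2.765×10⁻⁴ m².
T⁴ = P/(εσA) = 547/(0.80·5.67×10⁻⁸·2.765×10⁻⁴) = 4.362×10¹³ K⁴.
T = (4.362×10¹³)^(1/4).

T ≈ 2570 K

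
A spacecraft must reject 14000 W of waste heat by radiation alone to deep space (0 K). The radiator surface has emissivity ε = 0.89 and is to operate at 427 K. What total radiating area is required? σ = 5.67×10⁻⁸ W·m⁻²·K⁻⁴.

P = εσA T⁴ ⇒ A = P/(εσT⁴).
T⁴ = 3.324×10¹⁰ K⁴.
A = 14000/(0.89 × 5.67×10⁻⁸ × 3.324×10¹⁰).

A ≈ 8.35 m²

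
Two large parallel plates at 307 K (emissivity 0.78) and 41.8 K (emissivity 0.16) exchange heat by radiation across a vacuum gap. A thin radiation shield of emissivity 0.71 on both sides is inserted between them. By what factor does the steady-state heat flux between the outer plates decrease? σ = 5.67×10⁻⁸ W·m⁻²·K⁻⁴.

factor ≈ 1.28

Without shield: q₀ = σΔ(T⁴)/(1/ε₁+1/ε₂−1) with denominator 6.532.
With shield the two gaps are in series; the resistances add: (1/ε₁+1/ε_s−1)+(1/ε_s+1/ε₂−1) = 1.691+6.658 = 8.349.
Heat-flux ratio q₀/q = 8.349/6.532.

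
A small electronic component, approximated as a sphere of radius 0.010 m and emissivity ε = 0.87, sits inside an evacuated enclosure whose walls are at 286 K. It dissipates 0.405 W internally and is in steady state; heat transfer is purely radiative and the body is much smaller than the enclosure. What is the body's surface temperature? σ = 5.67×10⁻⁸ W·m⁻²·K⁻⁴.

T ≈ 339 K

For a small grey body in a large enclosure, net radiated power = εσA(T⁴ − T_w⁴).
Steady state: P = εσA(T⁴ − T_w⁴) with A = 4πr² = 0.001257 m².
T⁴ = P/(εσA) + T_w⁴ = 0.405/(0.87·5.67×10⁻⁸·0.001257) + (286)⁴
    = 6.533×10⁹ + 6.691×10⁹ = 1.322×10¹⁰ K⁴.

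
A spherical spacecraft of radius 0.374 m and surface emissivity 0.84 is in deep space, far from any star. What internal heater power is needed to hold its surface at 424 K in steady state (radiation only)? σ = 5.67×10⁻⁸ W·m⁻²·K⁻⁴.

P = εσ·4πr²·T⁴.
4πr² = 1.758 m²; T⁴ = 3.232×10¹⁰ K⁴.
P = 0.84·5.67×10⁻⁸·1.758·3.232×10¹⁰.

P ≈ 2710 W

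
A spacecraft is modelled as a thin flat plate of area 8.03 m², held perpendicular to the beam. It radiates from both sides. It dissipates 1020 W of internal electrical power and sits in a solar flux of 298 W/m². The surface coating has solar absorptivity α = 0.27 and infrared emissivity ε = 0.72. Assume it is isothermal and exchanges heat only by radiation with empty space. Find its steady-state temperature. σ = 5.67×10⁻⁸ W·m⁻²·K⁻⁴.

T ≈ 225 K

At steady state, absorbed solar power + internal power = radiated power.
Absorbed: α·S·A_cross = 0.27·298·8.030 = 646.1 W (cross-section A).
Total input = 646.1 + 1020 = 1666 W.
Radiated: εσ·A_surf·T⁴ with A_surf = 2A = 16.06 m².
T⁴ = 1666/(0.72·5.67×10⁻⁸·16.06) = 2.541×10⁹ K⁴.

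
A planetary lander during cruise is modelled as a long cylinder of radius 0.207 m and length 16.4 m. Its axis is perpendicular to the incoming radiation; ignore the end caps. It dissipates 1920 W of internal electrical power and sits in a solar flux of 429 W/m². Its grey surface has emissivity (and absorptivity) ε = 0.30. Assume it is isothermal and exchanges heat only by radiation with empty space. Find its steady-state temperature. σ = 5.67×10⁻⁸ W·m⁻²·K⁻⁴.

T ≈ 296 K

At steady state, absorbed solar power + internal power = radiated power.
Absorbed: α·S·A_cross = 0.30·429·6.790 = 873.8 W (cross-section 2rL).
Total input = 873.8 + 1920 = 2794 W.
Radiated: εσ·A_surf·T⁴ with A_surf = 2πrL = 21.33 m².
T⁴ = 2794/(0.30·5.67×10⁻⁸·21.33) = 7.700×10⁹ K⁴.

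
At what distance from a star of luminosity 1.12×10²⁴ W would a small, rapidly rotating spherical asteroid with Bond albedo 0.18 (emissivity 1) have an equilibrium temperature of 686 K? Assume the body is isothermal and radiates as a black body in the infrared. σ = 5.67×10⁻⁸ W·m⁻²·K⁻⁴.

d ≈ 1.21×10⁹ m

For an isothermal black-emitting sphere, (1−a)S·πr² = σ·4πr²·T⁴ ⇒ S = 4σT⁴/(1−a).
S = 4·5.67×10⁻⁸·(686)⁴/0.820 = 61250 W/m².
Flux falls as S = L/(4πd²), so d = √(L/(4πS)) = √(1.12×10²⁴/(4π·61250)).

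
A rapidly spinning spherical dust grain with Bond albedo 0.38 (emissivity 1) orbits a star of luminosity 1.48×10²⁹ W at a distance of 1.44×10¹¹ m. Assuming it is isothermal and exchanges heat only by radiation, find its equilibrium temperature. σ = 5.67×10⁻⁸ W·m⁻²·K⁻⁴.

First find the stellar flux at distance d: S = L/(4πd²) = 1.48×10²⁹/(4π·(1.44×10¹¹)²) = 5.680×10⁵ W/m².
For an isothermal sphere, absorbed (1−a)S·πr² = emitted σ·4πr²·T⁴, so T⁴ = (1−a)S/(4σ).
T⁴ = 0.620·5.680×10⁵/(4·5.67×10⁻⁸) = 1.553×10¹² K⁴.

T ≈ 1120 K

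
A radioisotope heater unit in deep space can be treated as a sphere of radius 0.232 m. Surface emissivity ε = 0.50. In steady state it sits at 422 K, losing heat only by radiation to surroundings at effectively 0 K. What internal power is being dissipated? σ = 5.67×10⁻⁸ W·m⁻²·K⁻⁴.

P ≈ 608 W

Steady state: P = εσA T⁴.
A = 4πr² = 0.6764 m²; T⁴ = (422)⁴ = 3.171×10¹⁰ K⁴.
P = 0.50 × 5.67×10⁻⁸ × 0.6764 × 3.171×10¹⁰.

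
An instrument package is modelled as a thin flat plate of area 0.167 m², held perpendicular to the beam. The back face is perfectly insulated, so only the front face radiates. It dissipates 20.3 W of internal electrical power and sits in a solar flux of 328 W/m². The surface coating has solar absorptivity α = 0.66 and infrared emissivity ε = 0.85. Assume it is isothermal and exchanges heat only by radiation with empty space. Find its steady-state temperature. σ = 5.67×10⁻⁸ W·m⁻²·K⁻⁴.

T ≈ 289 K

At steady state, absorbed solar power + internal power = radiated power.
Absorbed: α·S·A_cross = 0.66·328·0.1670 = 36.15 W (cross-section A).
Total input = 36.15 + 20.3 = 56.45 W.
Radiated: εσ·A_surf·T⁴ with A_surf = A = 0.1670 m².
T⁴ = 56.45/(0.85·5.67×10⁻⁸·0.1670) = 7.014×10⁹ K⁴.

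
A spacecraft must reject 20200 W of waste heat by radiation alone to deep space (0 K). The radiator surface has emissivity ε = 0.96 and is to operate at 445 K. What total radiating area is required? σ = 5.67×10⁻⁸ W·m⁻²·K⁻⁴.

A ≈ 9.46 m²

P = εσA T⁴ ⇒ A = P/(εσT⁴).
T⁴ = 3.921×10¹⁰ K⁴.
A = 20200/(0.96 × 5.67×10⁻⁸ × 3.921×10¹⁰).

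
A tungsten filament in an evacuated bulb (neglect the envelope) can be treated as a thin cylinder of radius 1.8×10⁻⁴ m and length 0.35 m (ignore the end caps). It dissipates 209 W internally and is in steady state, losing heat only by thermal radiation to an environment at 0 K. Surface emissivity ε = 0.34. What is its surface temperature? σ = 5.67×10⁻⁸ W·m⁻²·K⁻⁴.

Steady state: internal power = radiated power, P = εσA T⁴.
Radiating area A = 2πrL = 3.958×10⁻⁴ m².
T⁴ = P/(εσA) = 209/(0.34·5.67×10⁻⁸·3.958×10⁻⁴) = 2.739×10¹³ K⁴.
T = (2.739×10¹³)^(1/4).

T ≈ 2290 K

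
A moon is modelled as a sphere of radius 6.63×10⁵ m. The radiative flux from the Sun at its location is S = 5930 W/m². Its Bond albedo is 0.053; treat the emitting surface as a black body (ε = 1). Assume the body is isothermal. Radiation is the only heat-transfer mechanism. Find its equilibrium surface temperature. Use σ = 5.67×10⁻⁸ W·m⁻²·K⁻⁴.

T ≈ 397 K

At equilibrium, absorbed power = emitted power.
Absorbing cross-section = πr² = 1.381×10¹² m²; emitting surface = 4πr² = 5.524×10¹² m² (ratio 4).
(1−a)S·A_cross = εσ·A_surf·T⁴  ⇒  T⁴ = (1−a)S/(4σ).
T⁴ = 0.947·5930/(4·5.67×10⁻⁸) = 2.476×10¹⁰ K⁴.
T = (2.476×10¹⁰)^(1/4).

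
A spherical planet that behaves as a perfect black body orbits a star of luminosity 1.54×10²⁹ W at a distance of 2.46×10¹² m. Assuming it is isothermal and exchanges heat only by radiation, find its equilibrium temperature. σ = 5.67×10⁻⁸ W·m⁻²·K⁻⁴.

T ≈ 307 K

First find the stellar flux at distance d: S = L/(4πd²) = 1.54×10²⁹/(4π·(2.46×10¹²)²) = 2025 W/m².
For an isothermal sphere, absorbed (1−a)S·πr² = emitted σ·4πr²·T⁴, so T⁴ = (1−a)S/(4σ).
T⁴ = 1.00·2025/(4·5.67×10⁻⁸) = 8.929×10⁹ K⁴.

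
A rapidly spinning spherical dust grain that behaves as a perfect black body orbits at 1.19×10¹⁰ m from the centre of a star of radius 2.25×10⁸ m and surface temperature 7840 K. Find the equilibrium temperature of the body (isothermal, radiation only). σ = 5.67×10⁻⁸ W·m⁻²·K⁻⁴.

T ≈ 762 K

The star's surface emits σT_*⁴; at distance d the flux is S = σT_*⁴(R_*/d)².
S = 5.67×10⁻⁸·(7840)⁴·(2.25×10⁸/1.19×10¹⁰)² = 76580 W/m².
For an isothermal sphere T⁴ = (1−a)S/(4σ) = 3.377×10¹¹ K⁴.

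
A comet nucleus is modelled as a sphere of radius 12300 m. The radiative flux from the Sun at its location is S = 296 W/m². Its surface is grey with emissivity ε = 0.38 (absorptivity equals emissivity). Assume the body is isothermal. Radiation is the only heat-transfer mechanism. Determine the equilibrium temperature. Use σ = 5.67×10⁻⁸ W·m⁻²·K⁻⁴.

At equilibrium, absorbed power = emitted power.
Absorbing cross-section = πr² = 4.753×10⁸ m²; emitting surface = 4πr² = 1.901×10⁹ m² (ratio 4).
εS·A_cross = εσ·A_surf·T⁴  ⇒  T⁴ = S/(4σ)   (ε cancels).
T⁴ = 296/(4·5.67×10⁻⁸) = 1.305×10⁹ K⁴.
T = (1.305×10⁹)^(1/4).

T ≈ 190 K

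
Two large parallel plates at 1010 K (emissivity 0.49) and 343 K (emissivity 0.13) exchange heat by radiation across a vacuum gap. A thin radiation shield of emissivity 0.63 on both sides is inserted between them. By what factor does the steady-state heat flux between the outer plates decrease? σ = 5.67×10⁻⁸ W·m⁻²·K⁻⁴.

factor ≈ 1.25

Without shield: q₀ = σΔ(T⁴)/(1/ε₁+1/ε₂−1) with denominator 8.733.
With shield the two gaps are in series; the resistances add: (1/ε₁+1/ε_s−1)+(1/ε_s+1/ε₂−1) = 2.628+8.280 = 10.91.
Heat-flux ratio q₀/q = 10.91/8.733.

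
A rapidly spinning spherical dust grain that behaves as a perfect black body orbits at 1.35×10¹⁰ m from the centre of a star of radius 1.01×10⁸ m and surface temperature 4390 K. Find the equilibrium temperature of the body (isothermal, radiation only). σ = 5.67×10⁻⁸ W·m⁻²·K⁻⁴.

The star's surface emits σT_*⁴; at distance d the flux is S = σT_*⁴(R_*/d)².
S = 5.67×10⁻⁸·(4390)⁴·(1.01×10⁸/1.35×10¹⁰)² = 1179 W/m².
For an isothermal sphere T⁴ = (1−a)S/(4σ) = 5.197×10⁹ K⁴.

T ≈ 268 K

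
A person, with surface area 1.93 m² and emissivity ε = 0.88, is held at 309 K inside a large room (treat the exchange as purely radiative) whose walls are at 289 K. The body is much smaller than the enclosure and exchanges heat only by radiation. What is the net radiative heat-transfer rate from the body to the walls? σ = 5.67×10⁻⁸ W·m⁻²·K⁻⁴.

P_net ≈ 206 W

For a small grey body in a large enclosure: P_net = εσA(T_body⁴ − T_wall⁴).
A = 1.93 m²; T_body⁴ − T_wall⁴ = 9.117×10⁹ − 6.976×10⁹ = 2.141×10⁹ K⁴.
|P_net| = 0.88·5.67×10⁻⁸·1.930·2.141×10⁹.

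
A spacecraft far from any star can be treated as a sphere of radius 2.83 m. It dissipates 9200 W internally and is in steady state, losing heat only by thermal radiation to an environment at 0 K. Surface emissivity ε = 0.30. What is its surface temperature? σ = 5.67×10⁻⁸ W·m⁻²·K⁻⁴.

Steady state: internal power = radiated power, P = εσA T⁴.
Radiating area A = 4πr² = 100.6 m².
T⁴ = P/(εσA) = 9200/(0.30·5.67×10⁻⁸·100.6) = 5.374×10⁹ K⁴.
T = (5.374×10⁹)^(1/4).

T ≈ 271 K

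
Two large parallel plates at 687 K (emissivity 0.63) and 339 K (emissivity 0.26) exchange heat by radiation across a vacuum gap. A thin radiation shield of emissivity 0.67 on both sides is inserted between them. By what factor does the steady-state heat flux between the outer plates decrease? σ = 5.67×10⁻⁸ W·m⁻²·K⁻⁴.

factor ≈ 1.45

Without shield: q₀ = σΔ(T⁴)/(1/ε₁+1/ε₂−1) with denominator 4.433.
With shield the two gaps are in series; the resistances add: (1/ε₁+1/ε_s−1)+(1/ε_s+1/ε₂−1) = 2.080+4.339 = 6.419.
Heat-flux ratio q₀/q = 6.419/4.433.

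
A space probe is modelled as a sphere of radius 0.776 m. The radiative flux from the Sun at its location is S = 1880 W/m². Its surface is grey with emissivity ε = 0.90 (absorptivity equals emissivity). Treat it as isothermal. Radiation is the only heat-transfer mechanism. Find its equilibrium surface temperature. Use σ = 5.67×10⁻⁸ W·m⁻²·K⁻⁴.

T ≈ 302 K

At equilibrium, absorbed power = emitted power.
Absorbing cross-section = πr² = 1.892 m²; emitting surface = 4πr² = 7.567 m² (ratio 4).
εS·A_cross = εσ·A_surf·T⁴  ⇒  T⁴ = S/(4σ)   (ε cancels).
T⁴ = 1880/(4·5.67×10⁻⁸) = 8.289×10⁹ K⁴.
T = (8.289×10⁹)^(1/4).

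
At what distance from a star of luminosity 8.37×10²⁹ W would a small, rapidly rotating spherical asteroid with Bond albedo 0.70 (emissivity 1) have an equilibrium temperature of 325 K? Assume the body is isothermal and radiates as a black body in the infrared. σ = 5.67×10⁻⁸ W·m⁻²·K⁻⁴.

d ≈ 2.81×10¹² m

For an isothermal black-emitting sphere, (1−a)S·πr² = σ·4πr²·T⁴ ⇒ S = 4σT⁴/(1−a).
S = 4·5.67×10⁻⁸·(325)⁴/0.300 = 8434 W/m².
Flux falls as S = L/(4πd²), so d = √(L/(4πS)) = √(8.37×10²⁹/(4π·8434)).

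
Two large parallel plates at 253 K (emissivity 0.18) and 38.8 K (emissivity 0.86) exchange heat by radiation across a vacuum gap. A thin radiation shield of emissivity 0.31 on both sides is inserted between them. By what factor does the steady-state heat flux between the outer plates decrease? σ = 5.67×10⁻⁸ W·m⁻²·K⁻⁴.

factor ≈ 1.95

Without shield: q₀ = σΔ(T⁴)/(1/ε₁+1/ε₂−1) with denominator 5.718.
With shield the two gaps are in series; the resistances add: (1/ε₁+1/ε_s−1)+(1/ε_s+1/ε₂−1) = 7.781+3.389 = 11.17.
Heat-flux ratio q₀/q = 11.17/5.718.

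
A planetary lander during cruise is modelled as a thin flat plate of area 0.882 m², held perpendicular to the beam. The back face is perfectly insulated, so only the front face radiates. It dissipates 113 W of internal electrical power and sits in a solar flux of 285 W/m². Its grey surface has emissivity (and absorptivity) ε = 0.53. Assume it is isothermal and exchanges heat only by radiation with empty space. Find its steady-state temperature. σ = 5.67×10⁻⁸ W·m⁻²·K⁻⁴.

At steady state, absorbed solar power + internal power = radiated power.
Absorbed: α·S·A_cross = 0.53·285·0.8820 = 133.2 W (cross-section A).
Total input = 133.2 + 113 = 246.2 W.
Radiated: εσ·A_surf·T⁴ with A_surf = A = 0.8820 m².
T⁴ = 246.2/(0.53·5.67×10⁻⁸·0.8820) = 9.290×10⁹ K⁴.

T ≈ 310 K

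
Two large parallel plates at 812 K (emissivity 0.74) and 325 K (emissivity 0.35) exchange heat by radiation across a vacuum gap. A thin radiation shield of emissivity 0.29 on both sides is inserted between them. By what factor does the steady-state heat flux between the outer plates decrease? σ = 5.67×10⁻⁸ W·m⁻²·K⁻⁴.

factor ≈ 2.84

Without shield: q₀ = σΔ(T⁴)/(1/ε₁+1/ε₂−1) with denominator 3.208.
With shield the two gaps are in series; the resistances add: (1/ε₁+1/ε_s−1)+(1/ε_s+1/ε₂−1) = 3.800+5.305 = 9.105.
Heat-flux ratio q₀/q = 9.105/3.208.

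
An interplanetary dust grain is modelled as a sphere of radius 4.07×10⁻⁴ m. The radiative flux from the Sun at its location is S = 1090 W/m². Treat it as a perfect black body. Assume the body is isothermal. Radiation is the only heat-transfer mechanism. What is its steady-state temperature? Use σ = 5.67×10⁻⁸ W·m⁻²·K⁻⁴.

At equilibrium, absorbed power = emitted power.
Absorbing cross-section = πr² = 5.204×10⁻⁷ m²; emitting surface = 4πr² = 2.082×10⁻⁶ m² (ratio 4).
S·A_cross = εσ·A_surf·T⁴  ⇒  T⁴ = S/(4σ).
T⁴ = 1.00·1090/(4·5.67×10⁻⁸) = 4.806×10⁹ K⁴.
T = (4.806×10⁹)^(1/4).

T ≈ 263 K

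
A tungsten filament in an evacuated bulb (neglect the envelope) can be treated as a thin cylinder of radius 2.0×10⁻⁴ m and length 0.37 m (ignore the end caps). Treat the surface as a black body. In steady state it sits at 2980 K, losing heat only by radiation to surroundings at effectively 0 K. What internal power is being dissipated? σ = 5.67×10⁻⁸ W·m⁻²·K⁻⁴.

Steady state: P = εσA T⁴.
A = 2πrL = 4.650×10⁻⁴ m²; T⁴ = (2980)⁴ = 7.886×10¹³ K⁴.
P = 1.0 × 5.67×10⁻⁸ × 4.650×10⁻⁴ × 7.886×10¹³.

P ≈ 2080 W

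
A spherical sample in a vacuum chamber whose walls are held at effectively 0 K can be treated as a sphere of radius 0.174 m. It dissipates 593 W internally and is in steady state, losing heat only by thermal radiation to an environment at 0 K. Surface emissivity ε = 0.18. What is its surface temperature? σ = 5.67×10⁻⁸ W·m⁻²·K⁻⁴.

T ≈ 625 K

Steady state: internal power = radiated power, P = εσA T⁴.
Radiating area A = 4πr² = 0.3805 m².
T⁴ = P/(εσA) = 593/(0.18·5.67×10⁻⁸·0.3805) = 1.527×10¹¹ K⁴.
T = (1.527×10¹¹)^(1/4).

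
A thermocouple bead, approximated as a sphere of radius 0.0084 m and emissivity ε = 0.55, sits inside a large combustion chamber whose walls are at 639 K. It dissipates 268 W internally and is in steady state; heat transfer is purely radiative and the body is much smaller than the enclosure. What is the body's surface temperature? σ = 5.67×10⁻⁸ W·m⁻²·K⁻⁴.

T ≈ 1770 K

For a small grey body in a large enclosure, net radiated power = εσA(T⁴ − T_w⁴).
Steady state: P = εσA(T⁴ − T_w⁴) with A = 4πr² = 8.867×10⁻⁴ m².
T⁴ = P/(εσA) + T_w⁴ = 268/(0.55·5.67×10⁻⁸·8.867×10⁻⁴) + (639)⁴
    = 9.692×10¹² + 1.667×10¹¹ = 9.859×10¹² K⁴.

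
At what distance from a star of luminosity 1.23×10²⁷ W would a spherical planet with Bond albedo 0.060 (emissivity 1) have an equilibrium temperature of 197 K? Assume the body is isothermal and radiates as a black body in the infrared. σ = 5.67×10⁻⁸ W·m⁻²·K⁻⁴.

For an isothermal black-emitting sphere, (1−a)S·πr² = σ·4πr²·T⁴ ⇒ S = 4σT⁴/(1−a).
S = 4·5.67×10⁻⁸·(197)⁴/0.940 = 363.4 W/m².
Flux falls as S = L/(4πd²), so d = √(L/(4πS)) = √(1.23×10²⁷/(4π·363.4)).

d ≈ 5.19×10¹¹ m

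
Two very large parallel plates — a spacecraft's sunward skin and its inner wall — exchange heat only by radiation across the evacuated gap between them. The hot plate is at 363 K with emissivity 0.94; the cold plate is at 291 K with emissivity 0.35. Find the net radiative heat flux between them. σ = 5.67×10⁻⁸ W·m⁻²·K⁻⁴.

q ≈ 198 W/m²

For two infinite grey parallel plates, q = σ(T₁⁴ − T₂⁴)/(1/ε₁ + 1/ε₂ − 1).
T₁⁴ − T₂⁴ = 1.736×10¹⁰ − 7.171×10⁹ = 1.019×10¹⁰ K⁴.
1/ε₁ + 1/ε₂ − 1 = 1.064 + 2.857 − 1 = 2.921.
q = 5.67×10⁻⁸ × 1.019×10¹⁰ / 2.921.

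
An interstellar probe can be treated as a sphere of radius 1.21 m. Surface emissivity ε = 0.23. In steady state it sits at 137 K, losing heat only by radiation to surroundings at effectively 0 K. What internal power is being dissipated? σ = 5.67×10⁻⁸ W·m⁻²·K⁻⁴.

Steady state: P = εσA T⁴.
A = 4πr² = 18.40 m²; T⁴ = (137)⁴ = 3.523×10⁸ K⁴.
P = 0.23 × 5.67×10⁻⁸ × 18.40 × 3.523×10⁸.

P ≈ 84.5 W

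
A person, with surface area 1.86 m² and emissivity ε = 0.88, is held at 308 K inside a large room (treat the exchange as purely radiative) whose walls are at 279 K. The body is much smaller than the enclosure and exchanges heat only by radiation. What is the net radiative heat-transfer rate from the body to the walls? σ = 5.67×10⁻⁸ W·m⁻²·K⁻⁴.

P_net ≈ 273 W

For a small grey body in a large enclosure: P_net = εσA(T_body⁴ − T_wall⁴).
A = 1.86 m²; T_body⁴ − T_wall⁴ = 8.999×10⁹ − 6.059×10⁹ = 2.940×10⁹ K⁴.
|P_net| = 0.88·5.67×10⁻⁸·1.860·2.940×10⁹.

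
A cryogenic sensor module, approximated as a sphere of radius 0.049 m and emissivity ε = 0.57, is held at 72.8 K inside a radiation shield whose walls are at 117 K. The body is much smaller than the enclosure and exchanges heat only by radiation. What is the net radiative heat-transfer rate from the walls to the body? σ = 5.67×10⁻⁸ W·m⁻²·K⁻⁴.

P_net ≈ 0.155 W

For a small grey body in a large enclosure: P_net = εσA(T_body⁴ − T_wall⁴).
A = 4πr² = 0.03017 m²; T_body⁴ − T_wall⁴ = 2.809×10⁷ − 1.874×10⁸ = -1.593×10⁸ K⁴.
|P_net| = 0.57·5.67×10⁻⁸·0.03017·1.593×10⁸.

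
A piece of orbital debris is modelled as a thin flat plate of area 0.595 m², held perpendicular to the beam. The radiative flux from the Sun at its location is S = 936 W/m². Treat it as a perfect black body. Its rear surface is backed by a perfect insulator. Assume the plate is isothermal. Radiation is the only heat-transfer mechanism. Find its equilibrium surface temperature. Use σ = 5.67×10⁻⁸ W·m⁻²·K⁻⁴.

T ≈ 358 K

At equilibrium, absorbed power = emitted power.
Absorbing cross-section = A = 0.5950 m²; emitting surface = A = 0.5950 m² (ratio 1).
S·A_cross = εσ·A_surf·T⁴  ⇒  T⁴ = S/(1σ).
T⁴ = 1.00·936/(1·5.67×10⁻⁸) = 1.651×10¹⁰ K⁴.
T = (1.651×10¹⁰)^(1/4).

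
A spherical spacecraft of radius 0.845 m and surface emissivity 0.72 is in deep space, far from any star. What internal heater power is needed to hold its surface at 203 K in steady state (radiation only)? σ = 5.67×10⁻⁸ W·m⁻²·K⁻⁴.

P ≈ 622 W

P = εσ·4πr²·T⁴.
4πr² = 8.973 m²; T⁴ = 1.698×10⁹ K⁴.
P = 0.72·5.67×10⁻⁸·8.973·1.698×10⁹.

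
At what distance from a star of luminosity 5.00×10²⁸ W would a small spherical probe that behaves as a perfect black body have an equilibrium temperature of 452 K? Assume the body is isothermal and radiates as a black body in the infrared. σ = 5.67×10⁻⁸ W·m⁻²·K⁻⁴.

d ≈ 6.48×10¹¹ m

For an isothermal black-emitting sphere, (1−a)S·πr² = σ·4πr²·T⁴ ⇒ S = 4σT⁴/(1−a).
S = 4·5.67×10⁻⁸·(452)⁴/1.00 = 9467 W/m².
Flux falls as S = L/(4πd²), so d = √(L/(4πS)) = √(5.00×10²⁸/(4π·9467)).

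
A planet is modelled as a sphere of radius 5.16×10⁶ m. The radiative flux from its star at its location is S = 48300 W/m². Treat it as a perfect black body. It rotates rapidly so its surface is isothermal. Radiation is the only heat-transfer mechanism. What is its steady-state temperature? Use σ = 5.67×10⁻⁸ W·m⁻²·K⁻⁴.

At equilibrium, absorbed power = emitted power.
Absorbing cross-section = πr² = 8.365×10¹³ m²; emitting surface = 4πr² = 3.346×10¹⁴ m² (ratio 4).
S·A_cross = εσ·A_surf·T⁴  ⇒  T⁴ = S/(4σ).
T⁴ = 1.00·48300/(4·5.67×10⁻⁸) = 2.130×10¹¹ K⁴.
T = (2.130×10¹¹)^(1/4).

T ≈ 679 K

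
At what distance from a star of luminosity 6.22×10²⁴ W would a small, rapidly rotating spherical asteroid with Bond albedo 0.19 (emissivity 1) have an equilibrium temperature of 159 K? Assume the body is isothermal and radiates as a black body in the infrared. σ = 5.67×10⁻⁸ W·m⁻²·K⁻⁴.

d ≈ 5.26×10¹⁰ m

For an isothermal black-emitting sphere, (1−a)S·πr² = σ·4πr²·T⁴ ⇒ S = 4σT⁴/(1−a).
S = 4·5.67×10⁻⁸·(159)⁴/0.810 = 179.0 W/m².
Flux falls as S = L/(4πd²), so d = √(L/(4πS)) = √(6.22×10²⁴/(4π·179.0)).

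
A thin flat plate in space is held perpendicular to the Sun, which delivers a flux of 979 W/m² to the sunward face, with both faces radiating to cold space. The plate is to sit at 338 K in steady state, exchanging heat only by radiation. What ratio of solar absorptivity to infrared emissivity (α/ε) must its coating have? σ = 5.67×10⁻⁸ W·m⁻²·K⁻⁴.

Balance: αS·A = εσ·2A·T⁴ ⇒ α/ε = 2σT⁴/S.
α/ε = 2·5.67×10⁻⁸·(338)⁴/979 = 2·5.67×10⁻⁸·1.305×10¹⁰/979.

α/ε ≈ 1.51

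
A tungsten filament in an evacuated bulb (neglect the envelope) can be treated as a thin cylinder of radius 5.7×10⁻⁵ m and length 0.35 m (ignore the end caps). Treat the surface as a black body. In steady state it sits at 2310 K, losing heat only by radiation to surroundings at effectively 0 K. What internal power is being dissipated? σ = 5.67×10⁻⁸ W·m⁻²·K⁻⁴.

P ≈ 202 W

Steady state: P = εσA T⁴.
A = 2πrL = 1.253×10⁻⁴ m²; T⁴ = (2310)⁴ = 2.847×10¹³ K⁴.
P = 1.0 × 5.67×10⁻⁸ × 1.253×10⁻⁴ × 2.847×10¹³.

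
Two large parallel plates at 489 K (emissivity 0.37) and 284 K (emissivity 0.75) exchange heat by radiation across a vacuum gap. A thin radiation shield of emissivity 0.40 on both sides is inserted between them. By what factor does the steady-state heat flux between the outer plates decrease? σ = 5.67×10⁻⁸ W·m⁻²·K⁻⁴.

factor ≈ 2.32

Without shield: q₀ = σΔ(T⁴)/(1/ε₁+1/ε₂−1) with denominator 3.036.
With shield the two gaps are in series; the resistances add: (1/ε₁+1/ε_s−1)+(1/ε_s+1/ε₂−1) = 4.203+2.833 = 7.036.
Heat-flux ratio q₀/q = 7.036/3.036.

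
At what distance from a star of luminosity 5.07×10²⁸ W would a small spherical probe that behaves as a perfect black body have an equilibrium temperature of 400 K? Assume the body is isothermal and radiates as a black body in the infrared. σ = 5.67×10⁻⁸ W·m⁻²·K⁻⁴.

d ≈ 8.34×10¹¹ m

For an isothermal black-emitting sphere, (1−a)S·πr² = σ·4πr²·T⁴ ⇒ S = 4σT⁴/(1−a).
S = 4·5.67×10⁻⁸·(400)⁴/1.00 = 5806 W/m².
Flux falls as S = L/(4πd²), so d = √(L/(4πS)) = √(5.07×10²⁸/(4π·5806)).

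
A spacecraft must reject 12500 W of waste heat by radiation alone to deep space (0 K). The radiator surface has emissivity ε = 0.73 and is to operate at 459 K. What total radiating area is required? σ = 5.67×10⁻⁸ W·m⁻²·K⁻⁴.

A ≈ 6.80 m²

P = εσA T⁴ ⇒ A = P/(εσT⁴).
T⁴ = 4.439×10¹⁰ K⁴.
A = 12500/(0.73 × 5.67×10⁻⁸ × 4.439×10¹⁰).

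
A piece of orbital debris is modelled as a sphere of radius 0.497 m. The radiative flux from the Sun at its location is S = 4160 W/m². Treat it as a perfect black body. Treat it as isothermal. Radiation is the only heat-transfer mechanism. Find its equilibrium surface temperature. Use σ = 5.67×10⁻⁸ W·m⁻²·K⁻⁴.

T ≈ 368 K

At equilibrium, absorbed power = emitted power.
Absorbing cross-section = πr² = 0.7760 m²; emitting surface = 4πr² = 3.104 m² (ratio 4).
S·A_cross = εσ·A_surf·T⁴  ⇒  T⁴ = S/(4σ).
T⁴ = 1.00·4160/(4·5.67×10⁻⁸) = 1.834×10¹⁰ K⁴.
T = (1.834×10¹⁰)^(1/4).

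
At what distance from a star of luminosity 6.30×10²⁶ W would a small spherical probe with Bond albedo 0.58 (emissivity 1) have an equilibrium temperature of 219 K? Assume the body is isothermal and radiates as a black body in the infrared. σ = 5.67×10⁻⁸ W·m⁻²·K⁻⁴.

For an isothermal black-emitting sphere, (1−a)S·πr² = σ·4πr²·T⁴ ⇒ S = 4σT⁴/(1−a).
S = 4·5.67×10⁻⁸·(219)⁴/0.420 = 1242 W/m².
Flux falls as S = L/(4πd²), so d = √(L/(4πS)) = √(6.30×10²⁶/(4π·1242)).

d ≈ 2.01×10¹¹ m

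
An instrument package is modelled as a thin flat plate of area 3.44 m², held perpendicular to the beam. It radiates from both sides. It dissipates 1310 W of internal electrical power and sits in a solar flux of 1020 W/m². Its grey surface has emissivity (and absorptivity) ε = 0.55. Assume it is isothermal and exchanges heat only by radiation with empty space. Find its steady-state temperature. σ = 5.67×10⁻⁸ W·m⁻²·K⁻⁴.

T ≈ 351 K

At steady state, absorbed solar power + internal power = radiated power.
Absorbed: α·S·A_cross = 0.55·1020·3.440 = 1930 W (cross-section A).
Total input = 1930 + 1310 = 3240 W.
Radiated: εσ·A_surf·T⁴ with A_surf = 2A = 6.880 m².
T⁴ = 3240/(0.55·5.67×10⁻⁸·6.880) = 1.510×10¹⁰ K⁴.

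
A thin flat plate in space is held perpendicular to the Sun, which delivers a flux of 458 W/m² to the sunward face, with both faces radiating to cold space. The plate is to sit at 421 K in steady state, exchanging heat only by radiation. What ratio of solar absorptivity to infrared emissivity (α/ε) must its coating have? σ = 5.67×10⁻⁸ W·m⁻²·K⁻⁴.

Balance: αS·A = εσ·2A·T⁴ ⇒ α/ε = 2σT⁴/S.
α/ε = 2·5.67×10⁻⁸·(421)⁴/458 = 2·5.67×10⁻⁸·3.141×10¹⁰/458.

α/ε ≈ 7.78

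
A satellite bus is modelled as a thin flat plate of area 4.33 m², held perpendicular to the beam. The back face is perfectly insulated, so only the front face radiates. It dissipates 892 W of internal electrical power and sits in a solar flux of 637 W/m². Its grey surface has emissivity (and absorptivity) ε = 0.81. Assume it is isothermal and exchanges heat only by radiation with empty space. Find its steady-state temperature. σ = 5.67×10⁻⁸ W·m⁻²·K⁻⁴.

T ≈ 354 K

At steady state, absorbed solar power + internal power = radiated power.
Absorbed: α·S·A_cross = 0.81·637·4.330 = 2234 W (cross-section A).
Total input = 2234 + 892 = 3126 W.
Radiated: εσ·A_surf·T⁴ with A_surf = A = 4.330 m².
T⁴ = 3126/(0.81·5.67×10⁻⁸·4.330) = 1.572×10¹⁰ K⁴.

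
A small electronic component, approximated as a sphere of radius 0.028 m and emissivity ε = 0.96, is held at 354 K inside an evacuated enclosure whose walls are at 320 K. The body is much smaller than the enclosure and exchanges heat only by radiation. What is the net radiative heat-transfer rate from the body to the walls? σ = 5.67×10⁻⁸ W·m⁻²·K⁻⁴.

For a small grey body in a large enclosure: P_net = εσA(T_body⁴ − T_wall⁴).
A = 4πr² = 0.009852 m²; T_body⁴ − T_wall⁴ = 1.570×10¹⁰ − 1.049×10¹⁰ = 5.218×10⁹ K⁴.
|P_net| = 0.96·5.67×10⁻⁸·0.009852·5.218×10⁹.

P_net ≈ 2.80 W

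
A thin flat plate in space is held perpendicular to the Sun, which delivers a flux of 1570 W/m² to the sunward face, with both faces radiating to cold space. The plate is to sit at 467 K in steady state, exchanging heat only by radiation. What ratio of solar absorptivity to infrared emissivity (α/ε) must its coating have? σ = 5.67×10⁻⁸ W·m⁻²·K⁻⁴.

Balance: αS·A = εσ·2A·T⁴ ⇒ α/ε = 2σT⁴/S.
α/ε = 2·5.67×10⁻⁸·(467)⁴/1570 = 2·5.67×10⁻⁸·4.756×10¹⁰/1570.

α/ε ≈ 3.44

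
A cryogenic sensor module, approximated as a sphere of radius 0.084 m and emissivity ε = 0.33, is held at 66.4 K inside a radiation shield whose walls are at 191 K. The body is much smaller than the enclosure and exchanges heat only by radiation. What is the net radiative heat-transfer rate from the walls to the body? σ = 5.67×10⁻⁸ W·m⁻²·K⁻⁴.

P_net ≈ 2.18 W

For a small grey body in a large enclosure: P_net = εσA(T_body⁴ − T_wall⁴).
A = 4πr² = 0.08867 m²; T_body⁴ − T_wall⁴ = 1.944×10⁷ − 1.331×10⁹ = -1.311×10⁹ K⁴.
|P_net| = 0.33·5.67×10⁻⁸·0.08867·1.311×10⁹.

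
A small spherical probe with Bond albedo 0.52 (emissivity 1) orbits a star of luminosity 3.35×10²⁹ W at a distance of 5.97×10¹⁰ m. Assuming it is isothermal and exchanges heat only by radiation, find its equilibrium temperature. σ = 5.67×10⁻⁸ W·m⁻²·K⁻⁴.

T ≈ 1990 K

First find the stellar flux at distance d: S = L/(4πd²) = 3.35×10²⁹/(4π·(5.97×10¹⁰)²) = 7.480×10⁶ W/m².
For an isothermal sphere, absorbed (1−a)S·πr² = emitted σ·4πr²·T⁴, so T⁴ = (1−a)S/(4σ).
T⁴ = 0.480·7.480×10⁶/(4·5.67×10⁻⁸) = 1.583×10¹³ K⁴.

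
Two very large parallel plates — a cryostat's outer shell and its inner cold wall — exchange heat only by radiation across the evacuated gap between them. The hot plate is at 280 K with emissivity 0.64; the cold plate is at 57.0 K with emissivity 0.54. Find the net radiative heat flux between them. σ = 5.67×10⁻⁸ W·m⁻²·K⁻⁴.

q ≈ 144 W/m²

For two infinite grey parallel plates, q = σ(T₁⁴ − T₂⁴)/(1/ε₁ + 1/ε₂ − 1).
T₁⁴ − T₂⁴ = 6.147×10⁹ − 1.056×10⁷ = 6.136×10⁹ K⁴.
1/ε₁ + 1/ε₂ − 1 = 1.562 + 1.852 − 1 = 2.414.
q = 5.67×10⁻⁸ × 6.136×10⁹ / 2.414.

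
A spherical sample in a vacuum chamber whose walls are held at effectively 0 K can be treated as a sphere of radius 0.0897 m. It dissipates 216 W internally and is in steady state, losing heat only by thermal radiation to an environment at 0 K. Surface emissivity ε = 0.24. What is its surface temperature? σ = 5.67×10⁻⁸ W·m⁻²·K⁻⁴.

T ≈ 629 K

Steady state: internal power = radiated power, P = εσA T⁴.
Radiating area A = 4πr² = 0.1011 m².
T⁴ = P/(εσA) = 216/(0.24·5.67×10⁻⁸·0.1011) = 1.570×10¹¹ K⁴.
T = (1.570×10¹¹)^(1/4).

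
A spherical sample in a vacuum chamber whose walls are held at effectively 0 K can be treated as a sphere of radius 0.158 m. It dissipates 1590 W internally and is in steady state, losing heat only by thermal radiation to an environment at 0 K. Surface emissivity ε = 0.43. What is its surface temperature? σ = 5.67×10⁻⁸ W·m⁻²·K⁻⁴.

T ≈ 675 K

Steady state: internal power = radiated power, P = εσA T⁴.
Radiating area A = 4πr² = 0.3137 m².
T⁴ = P/(εσA) = 1590/(0.43·5.67×10⁻⁸·0.3137) = 2.079×10¹¹ K⁴.
T = (2.079×10¹¹)^(1/4).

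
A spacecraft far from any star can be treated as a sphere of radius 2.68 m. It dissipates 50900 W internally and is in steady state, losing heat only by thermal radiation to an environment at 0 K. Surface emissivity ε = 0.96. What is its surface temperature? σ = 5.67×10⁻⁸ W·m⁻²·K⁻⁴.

T ≈ 319 K

Steady state: internal power = radiated power, P = εσA T⁴.
Radiating area A = 4πr² = 90.26 m².
T⁴ = P/(εσA) = 50900/(0.96·5.67×10⁻⁸·90.26) = 1.036×10¹⁰ K⁴.
T = (1.036×10¹⁰)^(1/4).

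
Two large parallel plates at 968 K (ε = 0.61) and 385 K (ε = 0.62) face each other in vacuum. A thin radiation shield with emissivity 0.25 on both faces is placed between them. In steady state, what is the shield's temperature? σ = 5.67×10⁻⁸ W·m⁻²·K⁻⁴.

In steady state the net flux on the hot side equals that on the cold side.
σ(T₁⁴−T_s⁴)/D₁ = σ(T_s⁴−T₂⁴)/D₂, with D₁ = 1/ε₁+1/ε_s−1 = 4.639, D₂ = 1/ε_s+1/ε₂−1 = 4.613.
Solve for T_s⁴: T_s⁴ = (D₂·T₁⁴ + D₁·T₂⁴)/(D₁+D₂) = 4.488×10¹¹ K⁴.

T_s ≈ 818 K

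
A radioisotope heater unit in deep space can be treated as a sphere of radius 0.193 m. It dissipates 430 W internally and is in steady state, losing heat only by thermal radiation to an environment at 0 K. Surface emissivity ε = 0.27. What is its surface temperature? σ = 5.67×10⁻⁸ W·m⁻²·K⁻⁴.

T ≈ 495 K

Steady state: internal power = radiated power, P = εσA T⁴.
Radiating area A = 4πr² = 0.4681 m².
T⁴ = P/(εσA) = 430/(0.27·5.67×10⁻⁸·0.4681) = 6.001×10¹⁰ K⁴.
T = (6.001×10¹⁰)^(1/4).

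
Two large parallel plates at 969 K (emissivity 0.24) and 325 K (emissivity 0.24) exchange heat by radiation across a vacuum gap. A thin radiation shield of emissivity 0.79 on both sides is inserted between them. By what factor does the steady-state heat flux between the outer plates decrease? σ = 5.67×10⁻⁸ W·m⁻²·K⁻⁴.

Without shield: q₀ = σΔ(T⁴)/(1/ε₁+1/ε₂−1) with denominator 7.333.
With shield the two gaps are in series; the resistances add: (1/ε₁+1/ε_s−1)+(1/ε_s+1/ε₂−1) = 4.432+4.432 = 8.865.
Heat-flux ratio q₀/q = 8.865/7.333.

factor ≈ 1.21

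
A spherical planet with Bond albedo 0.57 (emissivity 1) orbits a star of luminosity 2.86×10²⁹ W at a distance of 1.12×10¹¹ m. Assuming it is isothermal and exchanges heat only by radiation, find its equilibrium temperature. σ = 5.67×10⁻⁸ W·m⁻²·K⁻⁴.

T ≈ 1360 K

First find the stellar flux at distance d: S = L/(4πd²) = 2.86×10²⁹/(4π·(1.12×10¹¹)²) = 1.814×10⁶ W/m².
For an isothermal sphere, absorbed (1−a)S·πr² = emitted σ·4πr²·T⁴, so T⁴ = (1−a)S/(4σ).
T⁴ = 0.430·1.814×10⁶/(4·5.67×10⁻⁸) = 3.440×10¹² K⁴.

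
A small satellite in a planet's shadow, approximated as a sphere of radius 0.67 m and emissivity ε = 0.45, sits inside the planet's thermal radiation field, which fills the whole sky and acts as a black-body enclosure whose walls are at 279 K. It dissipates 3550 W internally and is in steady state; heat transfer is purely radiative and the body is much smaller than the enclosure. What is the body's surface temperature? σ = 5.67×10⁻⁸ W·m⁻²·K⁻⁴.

For a small grey body in a large enclosure, net radiated power = εσA(T⁴ − T_w⁴).
Steady state: P = εσA(T⁴ − T_w⁴) with A = 4πr² = 5.641 m².
T⁴ = P/(εσA) + T_w⁴ = 3550/(0.45·5.67×10⁻⁸·5.641) + (279)⁴
    = 2.466×10¹⁰ + 6.059×10⁹ = 3.072×10¹⁰ K⁴.

T ≈ 419 K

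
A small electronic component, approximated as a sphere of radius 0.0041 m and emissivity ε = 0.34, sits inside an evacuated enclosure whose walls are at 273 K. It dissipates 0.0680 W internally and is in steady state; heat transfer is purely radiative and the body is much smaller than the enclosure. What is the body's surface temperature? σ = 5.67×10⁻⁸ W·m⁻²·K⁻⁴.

For a small grey body in a large enclosure, net radiated power = εσA(T⁴ − T_w⁴).
Steady state: P = εσA(T⁴ − T_w⁴) with A = 4πr² = 2.112×10⁻⁴ m².
T⁴ = P/(εσA) + T_w⁴ = 0.0680/(0.34·5.67×10⁻⁸·2.112×10⁻⁴) + (273)⁴
    = 1.670×10¹⁰ + 5.555×10⁹ = 2.225×10¹⁰ K⁴.

T ≈ 386 K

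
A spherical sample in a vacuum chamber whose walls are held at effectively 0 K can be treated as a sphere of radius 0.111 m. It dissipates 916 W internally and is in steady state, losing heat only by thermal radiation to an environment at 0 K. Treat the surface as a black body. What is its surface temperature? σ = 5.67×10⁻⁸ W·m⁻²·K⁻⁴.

T ≈ 568 K

Steady state: internal power = radiated power, P = εσA T⁴.
Radiating area A = 4πr² = 0.1548 m².
T⁴ = P/(εσA) = 916/(1.0·5.67×10⁻⁸·0.1548) = 1.043×10¹¹ K⁴.
T = (1.043×10¹¹)^(1/4).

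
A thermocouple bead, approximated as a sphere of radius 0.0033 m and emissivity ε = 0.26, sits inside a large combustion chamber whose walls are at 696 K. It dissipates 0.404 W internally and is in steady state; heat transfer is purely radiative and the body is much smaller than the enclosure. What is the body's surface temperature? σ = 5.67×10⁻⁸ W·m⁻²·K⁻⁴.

For a small grey body in a large enclosure, net radiated power = εσA(T⁴ − T_w⁴).
Steady state: P = εσA(T⁴ − T_w⁴) with A = 4πr² = 1.368×10⁻⁴ m².
T⁴ = P/(εσA) + T_w⁴ = 0.404/(0.26·5.67×10⁻⁸·1.368×10⁻⁴) + (696)⁴
    = 2.003×10¹¹ + 2.347×10¹¹ = 4.349×10¹¹ K⁴.

T ≈ 812 K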